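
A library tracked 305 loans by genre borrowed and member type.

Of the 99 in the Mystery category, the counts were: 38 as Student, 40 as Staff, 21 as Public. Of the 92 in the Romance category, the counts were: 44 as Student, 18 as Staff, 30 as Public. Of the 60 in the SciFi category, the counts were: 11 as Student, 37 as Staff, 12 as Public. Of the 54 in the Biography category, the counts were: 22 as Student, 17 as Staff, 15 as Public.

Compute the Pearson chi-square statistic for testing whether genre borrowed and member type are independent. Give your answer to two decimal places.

30.27

Row totals: 99, 92, 60, 54. Column totals: 115, 112, 78. Grand total N = 305.
Expected counts (row total × column total / N):
  Mystery, Student: 99×115/305 = 37.328
  Mystery, Staff: 99×112/305 = 36.354
  Mystery, Public: 99×78/305 = 25.318
  Romance, Student: 92×115/305 = 34.689
  Romance, Staff: 92×112/305 = 33.784
  Romance, Public: 92×78/305 = 23.528
  SciFi, Student: 60×115/305 = 22.623
  SciFi, Staff: 60×112/305 = 22.033
  SciFi, Public: 60×78/305 = 15.344
  Biography, Student: 54×115/305 = 20.361
  Biography, Staff: 54×112/305 = 19.830
  Biography, Public: 54×78/305 = 13.810
Contributions (O − E)²/E:
  (38 − 37.328)²/37.328 = 0.0121
  (40 − 36.354)²/36.354 = 0.3657
  (21 − 25.318)²/25.318 = 0.7364
  (44 − 34.689)²/34.689 = 2.4992
  (18 − 33.784)²/33.784 = 7.3743
  (30 − 23.528)²/23.528 = 1.7803
  (11 − 22.623)²/22.623 = 5.9715
  (37 − 22.033)²/22.033 = 10.1671
  (12 − 15.344)²/15.344 = 0.7288
  (22 − 20.361)²/20.361 = 0.1319
  (17 − 19.830)²/19.830 = 0.4039
  (15 − 13.810)²/13.810 = 0.1025
χ² = 0.0121 + 0.3657 + 0.7364 + 2.4992 + 7.3743 + 1.7803 + 5.9715 + 10.1671 + 0.7288 + 0.1319 + 0.4039 + 0.1025 = 30.27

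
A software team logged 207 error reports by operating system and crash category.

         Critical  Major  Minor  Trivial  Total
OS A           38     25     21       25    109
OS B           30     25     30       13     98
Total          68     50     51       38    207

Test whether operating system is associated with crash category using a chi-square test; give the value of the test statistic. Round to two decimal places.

5.75

Grand total N = 207.
Expected counts (row total × column total / N):
  OS A, Critical: 109×68/207 = 35.807
  OS A, Major: 109×50/207 = 26.329
  OS A, Minor: 109×51/207 = 26.855
  OS A, Trivial: 109×38/207 = 20.010
  OS B, Critical: 98×68/207 = 32.193
  OS B, Major: 98×50/207 = 23.671
  OS B, Minor: 98×51/207 = 24.145
  OS B, Trivial: 98×38/207 = 17.990
Contributions (O − E)²/E:
  (38 − 35.807)²/35.807 = 0.1343
  (25 − 26.329)²/26.329 = 0.0671
  (21 − 26.855)²/26.855 = 1.2765
  (25 − 20.010)²/20.010 = 1.2444
  (30 − 32.193)²/32.193 = 0.1494
  (25 − 23.671)²/23.671 = 0.0746
  (30 − 24.145)²/24.145 = 1.4198
  (13 − 17.990)²/17.990 = 1.3841
χ² = 0.1343 + 0.0671 + 1.2765 + 1.2444 + 0.1494 + 0.0746 + 1.4198 + 1.3841 = 5.75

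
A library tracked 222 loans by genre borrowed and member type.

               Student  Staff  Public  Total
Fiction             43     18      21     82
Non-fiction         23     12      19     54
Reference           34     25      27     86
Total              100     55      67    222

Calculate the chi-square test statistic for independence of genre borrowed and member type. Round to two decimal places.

3.75

Grand total N = 222.
Expected counts (row total × column total / N):
  Fiction, Student: 82×100/222 = 36.937
  Fiction, Staff: 82×55/222 = 20.315
  Fiction, Public: 82×67/222 = 24.748
  Non-fiction, Student: 54×100/222 = 24.324
  Non-fiction, Staff: 54×55/222 = 13.378
  Non-fiction, Public: 54×67/222 = 16.297
  Reference, Student: 86×100/222 = 38.739
  Reference, Staff: 86×55/222 = 21.306
  Reference, Public: 86×67/222 = 25.955
Contributions (O − E)²/E:
  (43 − 36.937)²/36.937 = 0.9952
  (18 − 20.315)²/20.315 = 0.2638
  (21 − 24.748)²/24.748 = 0.5676
  (23 − 24.324)²/24.324 = 0.0721
  (12 − 13.378)²/13.378 = 0.1419
  (19 − 16.297)²/16.297 = 0.4483
  (34 − 38.739)²/38.739 = 0.5797
  (25 − 21.306)²/21.306 = 0.6405
  (27 − 25.955)²/25.955 = 0.0421
χ² = 0.9952 + 0.2638 + 0.5676 + 0.0721 + 0.1419 + 0.4483 + 0.5797 + 0.6405 + 0.0421 = 3.75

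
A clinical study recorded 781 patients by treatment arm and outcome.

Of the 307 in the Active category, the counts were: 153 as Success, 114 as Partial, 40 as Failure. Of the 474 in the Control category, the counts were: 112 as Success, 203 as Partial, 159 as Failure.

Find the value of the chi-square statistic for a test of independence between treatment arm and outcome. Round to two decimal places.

69.98

Row totals: 307, 474. Column totals: 265, 317, 199. Grand total N = 781.
Expected counts (row total × column total / N):
  Active, Success: 307×265/781 = 104.168
  Active, Partial: 307×317/781 = 124.608
  Active, Failure: 307×199/781 = 78.224
  Control, Success: 474×265/781 = 160.832
  Control, Partial: 474×317/781 = 192.392
  Control, Failure: 474×199/781 = 120.776
Contributions (O − E)²/E:
  (153 − 104.168)²/104.168 = 22.8915
  (114 − 124.608)²/124.608 = 0.9031
  (40 − 78.224)²/78.224 = 18.6781
  (112 − 160.832)²/160.832 = 14.8264
  (203 − 192.392)²/192.392 = 0.5849
  (159 − 120.776)²/120.776 = 12.0974
χ² = 22.8915 + 0.9031 + 18.6781 + 14.8264 + 0.5849 + 12.0974 = 69.98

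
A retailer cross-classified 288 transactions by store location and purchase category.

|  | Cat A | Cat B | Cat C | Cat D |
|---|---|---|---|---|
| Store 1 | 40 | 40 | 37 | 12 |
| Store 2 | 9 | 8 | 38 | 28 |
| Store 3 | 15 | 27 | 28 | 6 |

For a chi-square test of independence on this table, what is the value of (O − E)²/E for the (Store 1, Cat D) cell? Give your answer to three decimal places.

Row total (Store 1) = 129; column total (Cat D) = 46; N = 288.
Expected count E = 129 × 46 / 288 = 20.6042.
Contribution = (O − E)²/E = (12 − 20.6042)² / 20.6042 = 3.593.

3.593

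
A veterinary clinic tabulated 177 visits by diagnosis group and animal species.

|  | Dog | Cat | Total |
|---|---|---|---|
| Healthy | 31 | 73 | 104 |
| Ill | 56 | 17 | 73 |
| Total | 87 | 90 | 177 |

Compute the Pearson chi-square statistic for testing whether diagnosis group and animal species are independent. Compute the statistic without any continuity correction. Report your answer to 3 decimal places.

Grand total N = 177.
Expected counts (row total × column total / N):
  Healthy, Dog: 104×87/177 = 51.118644
  Healthy, Cat: 104×90/177 = 52.881356
  Ill, Dog: 73×87/177 = 35.881356
  Ill, Cat: 73×90/177 = 37.118644
Contributions (O − E)²/E:
  (31 − 51.118644)²/51.118644 = 7.9180
  (73 − 52.881356)²/52.881356 = 7.6541
  (56 − 35.881356)²/35.881356 = 11.2805
  (17 − 37.118644)²/37.118644 = 10.9045
χ² = 7.9180 + 7.6541 + 11.2805 + 10.9045 = 37.757

37.757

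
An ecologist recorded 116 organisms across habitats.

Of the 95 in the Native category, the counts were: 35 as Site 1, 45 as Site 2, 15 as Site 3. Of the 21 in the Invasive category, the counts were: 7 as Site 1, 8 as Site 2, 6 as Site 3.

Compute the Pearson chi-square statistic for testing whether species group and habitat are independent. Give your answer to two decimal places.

Row totals: 95, 21. Column totals: 42, 53, 21. Grand total N = 116.
Expected counts (row total × column total / N):
  Native, Site 1: 95×42/116 = 34.397
  Native, Site 2: 95×53/116 = 43.405
  Native, Site 3: 95×21/116 = 17.198
  Invasive, Site 1: 21×42/116 = 7.603
  Invasive, Site 2: 21×53/116 = 9.595
  Invasive, Site 3: 21×21/116 = 3.802
Contributions (O − E)²/E:
  (35 − 34.397)²/34.397 = 0.0106
  (45 − 43.405)²/43.405 = 0.0586
  (15 − 17.198)²/17.198 = 0.2809
  (7 − 7.603)²/7.603 = 0.0478
  (8 − 9.595)²/9.595 = 0.2651
  (6 − 3.802)²/3.802 = 1.2707
χ² = 0.0106 + 0.0586 + 0.2809 + 0.0478 + 0.2651 + 1.2707 = 1.93

1.93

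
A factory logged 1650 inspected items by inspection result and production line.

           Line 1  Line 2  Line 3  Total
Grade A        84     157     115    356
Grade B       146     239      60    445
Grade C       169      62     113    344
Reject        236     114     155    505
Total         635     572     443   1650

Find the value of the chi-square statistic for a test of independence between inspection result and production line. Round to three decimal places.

188.700

Grand total N = 1650.
Expected counts (row total × column total / N):
  Grade A, Line 1: 356×635/1650 = 137.00606
  Grade A, Line 2: 356×572/1650 = 123.41333
  Grade A, Line 3: 356×443/1650 = 95.58061
  Grade B, Line 1: 445×635/1650 = 171.25758
  Grade B, Line 2: 445×572/1650 = 154.26667
  Grade B, Line 3: 445×443/1650 = 119.47576
  Grade C, Line 1: 344×635/1650 = 132.38788
  Grade C, Line 2: 344×572/1650 = 119.25333
  Grade C, Line 3: 344×443/1650 = 92.35879
  Reject, Line 1: 505×635/1650 = 194.34848
  Reject, Line 2: 505×572/1650 = 175.06667
  Reject, Line 3: 505×443/1650 = 135.58485
Contributions (O − E)²/E:
  (84 − 137.00606)²/137.00606 = 20.5074
  (157 − 123.41333)²/123.41333 = 9.1405
  (115 − 95.58061)²/95.58061 = 3.9455
  (146 − 171.25758)²/171.25758 = 3.7251
  (239 − 154.26667)²/154.26667 = 46.5411
  (60 − 119.47576)²/119.47576 = 29.6074
  (169 − 132.38788)²/132.38788 = 10.1252
  (62 − 119.25333)²/119.25333 = 27.4872
  (113 − 92.35879)²/92.35879 = 4.6131
  (236 − 194.34848)²/194.34848 = 8.9265
  (114 − 175.06667)²/175.06667 = 21.3012
  (155 − 135.58485)²/135.58485 = 2.7802
χ² = 20.5074 + 9.1405 + 3.9455 + 3.7251 + 46.5411 + 29.6074 + 10.1252 + 27.4872 + 4.6131 + 8.9265 + 21.3012 + 2.7802 = 188.700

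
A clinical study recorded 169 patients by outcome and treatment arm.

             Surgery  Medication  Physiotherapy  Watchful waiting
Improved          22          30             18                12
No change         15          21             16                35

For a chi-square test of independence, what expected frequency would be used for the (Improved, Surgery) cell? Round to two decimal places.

17.95

Row total (Improved) = 82; column total (Surgery) = 37; grand total N = 169.
Expected count = (row total × column total) / N = 82 × 37 / 169 = 17.95.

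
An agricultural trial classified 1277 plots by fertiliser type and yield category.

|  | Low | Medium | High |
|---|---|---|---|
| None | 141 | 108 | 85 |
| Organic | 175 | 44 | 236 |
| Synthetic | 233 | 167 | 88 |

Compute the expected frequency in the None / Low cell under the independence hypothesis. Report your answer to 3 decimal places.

Row total (None) = 334; column total (Low) = 549; grand total N = 1277.
Expected count = (row total × column total) / N = 334 × 549 / 1277 = 143.591.

143.591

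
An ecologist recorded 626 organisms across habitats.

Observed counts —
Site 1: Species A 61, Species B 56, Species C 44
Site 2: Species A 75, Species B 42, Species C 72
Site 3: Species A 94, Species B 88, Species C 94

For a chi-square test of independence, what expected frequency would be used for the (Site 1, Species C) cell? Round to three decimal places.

54.010

Row total (Site 1) = 161; column total (Species C) = 210; grand total N = 626.
Expected count = (row total × column total) / N = 161 × 210 / 626 = 54.010.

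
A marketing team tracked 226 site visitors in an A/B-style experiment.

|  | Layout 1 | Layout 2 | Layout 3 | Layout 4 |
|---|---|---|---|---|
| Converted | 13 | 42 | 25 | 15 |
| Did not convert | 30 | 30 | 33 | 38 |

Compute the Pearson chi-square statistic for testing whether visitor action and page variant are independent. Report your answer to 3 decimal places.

Row totals: 95, 131. Column totals: 43, 72, 58, 53. Grand total N = 226.
Expected counts (row total × column total / N):
  Converted, Layout 1: 95×43/226 = 18.0752
  Converted, Layout 2: 95×72/226 = 30.2655
  Converted, Layout 3: 95×58/226 = 24.3805
  Converted, Layout 4: 95×53/226 = 22.2788
  Did not convert, Layout 1: 131×43/226 = 24.9248
  Did not convert, Layout 2: 131×72/226 = 41.7345
  Did not convert, Layout 3: 131×58/226 = 33.6195
  Did not convert, Layout 4: 131×53/226 = 30.7212
Contributions (O − E)²/E:
  (13 − 18.0752)²/18.0752 = 1.4250
  (42 − 30.2655)²/30.2655 = 4.5497
  (25 − 24.3805)²/24.3805 = 0.0157
  (15 − 22.2788)²/22.2788 = 2.3781
  (30 − 24.9248)²/24.9248 = 1.0334
  (30 − 41.7345)²/41.7345 = 3.2994
  (33 − 33.6195)²/33.6195 = 0.0114
  (38 − 30.7212)²/30.7212 = 1.7246
χ² = 1.4250 + 4.5497 + 0.0157 + 2.3781 + 1.0334 + 3.2994 + 0.0114 + 1.7246 = 14.437

14.437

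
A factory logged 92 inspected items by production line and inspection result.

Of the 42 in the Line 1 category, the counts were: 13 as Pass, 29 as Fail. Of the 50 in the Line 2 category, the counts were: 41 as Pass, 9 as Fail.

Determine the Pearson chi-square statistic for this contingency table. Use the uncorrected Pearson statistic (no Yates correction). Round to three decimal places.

24.535

Row totals: 42, 50. Column totals: 54, 38. Grand total N = 92.
Expected counts (row total × column total / N):
  Line 1, Pass: 42×54/92 = 24.6522
  Line 1, Fail: 42×38/92 = 17.3478
  Line 2, Pass: 50×54/92 = 29.3478
  Line 2, Fail: 50×38/92 = 20.6522
Contributions (O − E)²/E:
  (13 − 24.6522)²/24.6522 = 5.5076
  (29 − 17.3478)²/17.3478 = 7.8266
  (41 − 29.3478)²/29.3478 = 4.6264
  (9 − 20.6522)²/20.6522 = 6.5743
χ² = 5.5076 + 7.8266 + 4.6264 + 6.5743 = 24.535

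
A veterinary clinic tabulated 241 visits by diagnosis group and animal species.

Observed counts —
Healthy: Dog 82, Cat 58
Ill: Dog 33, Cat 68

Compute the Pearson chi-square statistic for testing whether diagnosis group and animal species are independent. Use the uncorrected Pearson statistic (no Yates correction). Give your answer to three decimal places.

15.774

Row totals: 140, 101. Column totals: 115, 126. Grand total N = 241.
Expected counts (row total × column total / N):
  Healthy, Dog: 140×115/241 = 66.8050
  Healthy, Cat: 140×126/241 = 73.1950
  Ill, Dog: 101×115/241 = 48.1950
  Ill, Cat: 101×126/241 = 52.8050
Contributions (O − E)²/E:
  (82 − 66.8050)²/66.8050 = 3.4561
  (58 − 73.1950)²/73.1950 = 3.1544
  (33 − 48.1950)²/48.1950 = 4.7907
  (68 − 52.8050)²/52.8050 = 4.3725
χ² = 3.4561 + 3.1544 + 4.7907 + 4.3725 = 15.774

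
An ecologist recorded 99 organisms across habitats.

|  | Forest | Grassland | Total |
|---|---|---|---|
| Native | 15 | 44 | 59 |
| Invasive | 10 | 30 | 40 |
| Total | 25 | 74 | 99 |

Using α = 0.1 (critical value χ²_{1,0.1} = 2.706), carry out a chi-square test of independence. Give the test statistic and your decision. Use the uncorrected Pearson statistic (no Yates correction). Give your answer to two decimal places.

0.00; fail to reject H₀

Grand total N = 99.
Expected counts (row total × column total / N):
  Native, Forest: 59×25/99 = 14.899
  Native, Grassland: 59×74/99 = 44.101
  Invasive, Forest: 40×25/99 = 10.101
  Invasive, Grassland: 40×74/99 = 29.899
Contributions (O − E)²/E:
  (15 − 14.899)²/14.899 = 0.0007
  (44 − 44.101)²/44.101 = 0.0002
  (10 − 10.101)²/10.101 = 0.0010
  (30 − 29.899)²/29.899 = 0.0003
χ² = 0.0007 + 0.0002 + 0.0010 + 0.0003 = 0.00
df = (2−1)(2−1) = 1. Since 0.00 < 2.706, fail to reject the null hypothesis of independence at α = 0.1.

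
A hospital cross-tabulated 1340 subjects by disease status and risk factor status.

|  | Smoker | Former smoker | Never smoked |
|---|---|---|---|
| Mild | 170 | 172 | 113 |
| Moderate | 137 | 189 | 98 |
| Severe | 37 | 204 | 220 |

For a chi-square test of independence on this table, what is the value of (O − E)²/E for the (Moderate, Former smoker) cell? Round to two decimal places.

Row total (Moderate) = 424; column total (Former smoker) = 565; N = 1340.
Expected count E = 424 × 565 / 1340 = 178.7761.
Contribution = (O − E)²/E = (189 − 178.7761)² / 178.7761 = 0.58.

0.58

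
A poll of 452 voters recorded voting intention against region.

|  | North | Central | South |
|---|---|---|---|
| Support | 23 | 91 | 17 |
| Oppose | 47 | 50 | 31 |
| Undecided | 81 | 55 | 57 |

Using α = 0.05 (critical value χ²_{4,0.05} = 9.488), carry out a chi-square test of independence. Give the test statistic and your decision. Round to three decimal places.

54.755; reject H₀

Row totals: 131, 128, 193. Column totals: 151, 196, 105. Grand total N = 452.
Expected counts (row total × column total / N):
  Support, North: 131×151/452 = 43.7633
  Support, Central: 131×196/452 = 56.8053
  Support, South: 131×105/452 = 30.4314
  Oppose, North: 128×151/452 = 42.7611
  Oppose, Central: 128×196/452 = 55.5044
  Oppose, South: 128×105/452 = 29.7345
  Undecided, North: 193×151/452 = 64.4757
  Undecided, Central: 193×196/452 = 83.6903
  Undecided, South: 193×105/452 = 44.8341
Contributions (O − E)²/E:
  (23 − 43.7633)²/43.7633 = 9.8511
  (91 − 56.8053)²/56.8053 = 20.5840
  (17 − 30.4314)²/30.4314 = 5.9282
  (47 − 42.7611)²/42.7611 = 0.4202
  (50 − 55.5044)²/55.5044 = 0.5459
  (31 − 29.7345)²/29.7345 = 0.0539
  (81 − 64.4757)²/64.4757 = 4.2350
  (55 − 83.6903)²/83.6903 = 9.8355
  (57 − 44.8341)²/44.8341 = 3.3013
χ² = 9.8511 + 20.5840 + 5.9282 + 0.4202 + 0.5459 + 0.0539 + 4.2350 + 9.8355 + 3.3013 = 54.755
df = (3−1)(3−1) = 4. Since 54.755 > 9.488, reject the null hypothesis of independence at α = 0.05.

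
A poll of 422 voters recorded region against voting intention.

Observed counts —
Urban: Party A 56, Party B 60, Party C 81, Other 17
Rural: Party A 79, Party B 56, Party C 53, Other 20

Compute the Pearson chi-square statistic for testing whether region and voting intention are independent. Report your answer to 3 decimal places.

10.067

Row totals: 214, 208. Column totals: 135, 116, 134, 37. Grand total N = 422.
Expected counts (row total × column total / N):
  Urban, Party A: 214×135/422 = 68.4597
  Urban, Party B: 214×116/422 = 58.8246
  Urban, Party C: 214×134/422 = 67.9526
  Urban, Other: 214×37/422 = 18.7630
  Rural, Party A: 208×135/422 = 66.5403
  Rural, Party B: 208×116/422 = 57.1754
  Rural, Party C: 208×134/422 = 66.0474
  Rural, Other: 208×37/422 = 18.2370
Contributions (O − E)²/E:
  (56 − 68.4597)²/68.4597 = 2.2677
  (60 − 58.8246)²/58.8246 = 0.0235
  (81 − 67.9526)²/67.9526 = 2.5052
  (17 − 18.7630)²/18.7630 = 0.1657
  (79 − 66.5403)²/66.5403 = 2.3331
  (56 − 57.1754)²/57.1754 = 0.0242
  (53 − 66.0474)²/66.0474 = 2.5775
  (20 − 18.2370)²/18.2370 = 0.1704
χ² = 2.2677 + 0.0235 + 2.5052 + 0.1657 + 2.3331 + 0.0242 + 2.5775 + 0.1704 = 10.067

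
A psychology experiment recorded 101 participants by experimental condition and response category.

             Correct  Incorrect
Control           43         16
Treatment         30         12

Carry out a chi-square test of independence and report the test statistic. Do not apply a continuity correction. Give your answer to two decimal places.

0.03

Row totals: 59, 42. Column totals: 73, 28. Grand total N = 101.
Expected counts (row total × column total / N):
  Control, Correct: 59×73/101 = 42.644
  Control, Incorrect: 59×28/101 = 16.356
  Treatment, Correct: 42×73/101 = 30.356
  Treatment, Incorrect: 42×28/101 = 11.644
Contributions (O − E)²/E:
  (43 − 42.644)²/42.644 = 0.0030
  (16 − 16.356)²/16.356 = 0.0077
  (30 − 30.356)²/30.356 = 0.0042
  (12 − 11.644)²/11.644 = 0.0109
χ² = 0.0030 + 0.0077 + 0.0042 + 0.0109 = 0.03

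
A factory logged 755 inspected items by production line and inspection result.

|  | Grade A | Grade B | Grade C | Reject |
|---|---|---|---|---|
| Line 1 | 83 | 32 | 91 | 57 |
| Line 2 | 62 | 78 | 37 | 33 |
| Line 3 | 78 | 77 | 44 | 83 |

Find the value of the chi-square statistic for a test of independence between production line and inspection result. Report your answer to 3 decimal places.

Row totals: 263, 210, 282. Column totals: 223, 187, 172, 173. Grand total N = 755.
Expected counts (row total × column total / N):
  Line 1, Grade A: 263×223/755 = 77.68079
  Line 1, Grade B: 263×187/755 = 65.14040
  Line 1, Grade C: 263×172/755 = 59.91523
  Line 1, Reject: 263×173/755 = 60.26358
  Line 2, Grade A: 210×223/755 = 62.02649
  Line 2, Grade B: 210×187/755 = 52.01325
  Line 2, Grade C: 210×172/755 = 47.84106
  Line 2, Reject: 210×173/755 = 48.11921
  Line 3, Grade A: 282×223/755 = 83.29272
  Line 3, Grade B: 282×187/755 = 69.84636
  Line 3, Grade C: 282×172/755 = 64.24371
  Line 3, Reject: 282×173/755 = 64.61722
Contributions (O − E)²/E:
  (83 − 77.68079)²/77.68079 = 0.3642
  (32 − 65.14040)²/65.14040 = 16.8603
  (91 − 59.91523)²/59.91523 = 16.1272
  (57 − 60.26358)²/60.26358 = 0.1767
  (62 − 62.02649)²/62.02649 = 0.0000
  (78 − 52.01325)²/52.01325 = 12.9834
  (37 − 47.84106)²/47.84106 = 2.4566
  (33 − 48.11921)²/48.11921 = 4.7505
  (78 − 83.29272)²/83.29272 = 0.3363
  (77 − 69.84636)²/69.84636 = 0.7327
  (44 − 64.24371)²/64.24371 = 6.3790
  (83 − 64.61722)²/64.61722 = 5.2297
χ² = 0.3642 + 16.8603 + 16.1272 + 0.1767 + 0.0000 + 12.9834 + 2.4566 + 4.7505 + 0.3363 + 0.7327 + 6.3790 + 5.2297 = 66.397

66.397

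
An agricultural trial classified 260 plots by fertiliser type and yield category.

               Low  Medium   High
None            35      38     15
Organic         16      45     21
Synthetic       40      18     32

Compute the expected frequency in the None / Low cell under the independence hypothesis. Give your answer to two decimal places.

30.80

Row total (None) = 88; column total (Low) = 91; grand total N = 260.
Expected count = (row total × column total) / N = 88 × 91 / 260 = 30.80.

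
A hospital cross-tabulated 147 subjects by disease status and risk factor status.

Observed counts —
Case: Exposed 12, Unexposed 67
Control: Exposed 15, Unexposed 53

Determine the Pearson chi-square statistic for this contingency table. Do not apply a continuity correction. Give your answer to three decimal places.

1.150

Row totals: 79, 68. Column totals: 27, 120. Grand total N = 147.
Expected counts (row total × column total / N):
  Case, Exposed: 79×27/147 = 14.510204
  Case, Unexposed: 79×120/147 = 64.489796
  Control, Exposed: 68×27/147 = 12.489796
  Control, Unexposed: 68×120/147 = 55.510204
Contributions (O − E)²/E:
  (12 − 14.510204)²/14.510204 = 0.4343
  (67 − 64.489796)²/64.489796 = 0.0977
  (15 − 12.489796)²/12.489796 = 0.5045
  (53 − 55.510204)²/55.510204 = 0.1135
χ² = 0.4343 + 0.0977 + 0.5045 + 0.1135 = 1.150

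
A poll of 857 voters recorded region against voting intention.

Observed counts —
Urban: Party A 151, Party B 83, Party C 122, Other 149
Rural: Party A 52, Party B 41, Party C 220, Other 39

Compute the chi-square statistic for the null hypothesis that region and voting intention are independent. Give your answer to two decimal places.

131.84

Row totals: 505, 352. Column totals: 203, 124, 342, 188. Grand total N = 857.
Expected counts (row total × column total / N):
  Urban, Party A: 505×203/857 = 119.621
  Urban, Party B: 505×124/857 = 73.069
  Urban, Party C: 505×342/857 = 201.529
  Urban, Other: 505×188/857 = 110.782
  Rural, Party A: 352×203/857 = 83.379
  Rural, Party B: 352×124/857 = 50.931
  Rural, Party C: 352×342/857 = 140.471
  Rural, Other: 352×188/857 = 77.218
Contributions (O − E)²/E:
  (151 − 119.621)²/119.621 = 8.2313
  (83 − 73.069)²/73.069 = 1.3497
  (122 − 201.529)²/201.529 = 31.3844
  (149 − 110.782)²/110.782 = 13.1846
  (52 − 83.379)²/83.379 = 11.8092
  (41 − 50.931)²/50.931 = 1.9364
  (220 − 140.471)²/140.471 = 45.0261
  (39 − 77.218)²/77.218 = 18.9155
χ² = 8.2313 + 1.3497 + 31.3844 + 13.1846 + 11.8092 + 1.9364 + 45.0261 + 18.9155 = 131.84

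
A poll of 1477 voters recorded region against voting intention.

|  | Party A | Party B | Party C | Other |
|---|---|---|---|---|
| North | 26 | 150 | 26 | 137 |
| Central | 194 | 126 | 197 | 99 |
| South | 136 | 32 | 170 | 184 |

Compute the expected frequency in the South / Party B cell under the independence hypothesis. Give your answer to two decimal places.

108.85

Row total (South) = 522; column total (Party B) = 308; grand total N = 1477.
Expected count = (row total × column total) / N = 522 × 308 / 1477 = 108.85.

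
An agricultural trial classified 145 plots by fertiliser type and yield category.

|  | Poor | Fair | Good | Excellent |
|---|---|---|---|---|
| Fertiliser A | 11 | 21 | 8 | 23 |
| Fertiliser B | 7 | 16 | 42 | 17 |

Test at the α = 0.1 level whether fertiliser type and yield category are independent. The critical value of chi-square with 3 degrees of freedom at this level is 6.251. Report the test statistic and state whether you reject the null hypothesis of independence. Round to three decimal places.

Row totals: 63, 82. Column totals: 18, 37, 50, 40. Grand total N = 145.
Expected counts (row total × column total / N):
  Fertiliser A, Poor: 63×18/145 = 7.8207
  Fertiliser A, Fair: 63×37/145 = 16.0759
  Fertiliser A, Good: 63×50/145 = 21.7241
  Fertiliser A, Excellent: 63×40/145 = 17.3793
  Fertiliser B, Poor: 82×18/145 = 10.1793
  Fertiliser B, Fair: 82×37/145 = 20.9241
  Fertiliser B, Good: 82×50/145 = 28.2759
  Fertiliser B, Excellent: 82×40/145 = 22.6207
Contributions (O − E)²/E:
  (11 − 7.8207)²/7.8207 = 1.2925
  (21 − 16.0759)²/16.0759 = 1.5083
  (8 − 21.7241)²/21.7241 = 8.6701
  (23 − 17.3793)²/17.3793 = 1.8178
  (7 − 10.1793)²/10.1793 = 0.9930
  (16 − 20.9241)²/20.9241 = 1.1588
  (42 − 28.2759)²/28.2759 = 6.6612
  (17 − 22.6207)²/22.6207 = 1.3966
χ² = 1.2925 + 1.5083 + 8.6701 + 1.8178 + 0.9930 + 1.1588 + 6.6612 + 1.3966 = 23.498
df = (2−1)(4−1) = 3. Since 23.498 > 6.251, reject the null hypothesis of independence at α = 0.1.

23.498; reject H₀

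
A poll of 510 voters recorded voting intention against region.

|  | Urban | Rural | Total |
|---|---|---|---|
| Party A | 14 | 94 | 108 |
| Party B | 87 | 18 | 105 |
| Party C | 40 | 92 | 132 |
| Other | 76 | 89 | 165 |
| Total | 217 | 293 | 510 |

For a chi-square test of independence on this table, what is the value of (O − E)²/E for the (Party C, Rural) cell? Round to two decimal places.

Row total (Party C) = 132; column total (Rural) = 293; N = 510.
Expected count E = 132 × 293 / 510 = 75.8353.
Contribution = (O − E)²/E = (92 − 75.8353)² / 75.8353 = 3.45.

3.45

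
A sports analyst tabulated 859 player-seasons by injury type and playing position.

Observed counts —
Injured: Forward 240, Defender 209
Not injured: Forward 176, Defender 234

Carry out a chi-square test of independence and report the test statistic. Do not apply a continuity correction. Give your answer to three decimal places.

9.506

Row totals: 449, 410. Column totals: 416, 443. Grand total N = 859.
Expected counts (row total × column total / N):
  Injured, Forward: 449×416/859 = 217.4435
  Injured, Defender: 449×443/859 = 231.5565
  Not injured, Forward: 410×416/859 = 198.5565
  Not injured, Defender: 410×443/859 = 211.4435
Contributions (O − E)²/E:
  (240 − 217.4435)²/217.4435 = 2.3399
  (209 − 231.5565)²/231.5565 = 2.1973
  (176 − 198.5565)²/198.5565 = 2.5625
  (234 − 211.4435)²/211.4435 = 2.4063
χ² = 2.3399 + 2.1973 + 2.5625 + 2.4063 = 9.506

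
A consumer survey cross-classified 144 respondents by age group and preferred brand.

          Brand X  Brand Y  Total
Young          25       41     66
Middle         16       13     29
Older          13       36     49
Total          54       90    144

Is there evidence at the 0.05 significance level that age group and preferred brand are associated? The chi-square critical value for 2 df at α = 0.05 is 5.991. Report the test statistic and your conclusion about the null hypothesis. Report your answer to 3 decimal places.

6.384; reject H₀

Grand total N = 144.
Expected counts (row total × column total / N):
  Young, Brand X: 66×54/144 = 24.7500
  Young, Brand Y: 66×90/144 = 41.2500
  Middle, Brand X: 29×54/144 = 10.8750
  Middle, Brand Y: 29×90/144 = 18.1250
  Older, Brand X: 49×54/144 = 18.3750
  Older, Brand Y: 49×90/144 = 30.6250
Contributions (O − E)²/E:
  (25 − 24.7500)²/24.7500 = 0.0025
  (41 − 41.2500)²/41.2500 = 0.0015
  (16 − 10.8750)²/10.8750 = 2.4152
  (13 − 18.1250)²/18.1250 = 1.4491
  (13 − 18.3750)²/18.3750 = 1.5723
  (36 − 30.6250)²/30.6250 = 0.9434
χ² = 0.0025 + 0.0015 + 2.4152 + 1.4491 + 1.5723 + 0.9434 = 6.384
df = (3−1)(2−1) = 2. Since 6.384 > 5.991, reject the null hypothesis of independence at α = 0.05.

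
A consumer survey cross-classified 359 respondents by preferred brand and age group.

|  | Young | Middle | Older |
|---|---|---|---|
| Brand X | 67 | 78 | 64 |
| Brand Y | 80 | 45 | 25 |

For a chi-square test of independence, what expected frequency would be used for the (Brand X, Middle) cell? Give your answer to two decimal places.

Row total (Brand X) = 209; column total (Middle) = 123; grand total N = 359.
Expected count = (row total × column total) / N = 209 × 123 / 359 = 71.61.

71.61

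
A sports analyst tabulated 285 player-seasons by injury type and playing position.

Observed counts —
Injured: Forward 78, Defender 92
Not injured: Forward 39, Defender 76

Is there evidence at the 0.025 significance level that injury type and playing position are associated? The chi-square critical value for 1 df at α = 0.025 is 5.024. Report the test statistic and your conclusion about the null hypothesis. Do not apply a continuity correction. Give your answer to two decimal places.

Row totals: 170, 115. Column totals: 117, 168. Grand total N = 285.
Expected counts (row total × column total / N):
  Injured, Forward: 170×117/285 = 69.789
  Injured, Defender: 170×168/285 = 100.211
  Not injured, Forward: 115×117/285 = 47.211
  Not injured, Defender: 115×168/285 = 67.789
Contributions (O − E)²/E:
  (78 − 69.789)²/69.789 = 0.9661
  (92 − 100.211)²/100.211 = 0.6728
  (39 − 47.211)²/47.211 = 1.4281
  (76 − 67.789)²/67.789 = 0.9946
χ² = 0.9661 + 0.6728 + 1.4281 + 0.9946 = 4.06
df = (2−1)(2−1) = 1. Since 4.06 < 5.024, fail to reject the null hypothesis of independence at α = 0.025.

4.06; fail to reject H₀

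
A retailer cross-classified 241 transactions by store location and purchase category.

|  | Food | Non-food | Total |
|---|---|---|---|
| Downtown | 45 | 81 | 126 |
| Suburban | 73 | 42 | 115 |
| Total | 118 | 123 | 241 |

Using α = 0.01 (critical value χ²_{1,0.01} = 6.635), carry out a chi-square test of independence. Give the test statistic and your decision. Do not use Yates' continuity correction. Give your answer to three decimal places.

18.546; reject H₀

Grand total N = 241.
Expected counts (row total × column total / N):
  Downtown, Food: 126×118/241 = 61.6929
  Downtown, Non-food: 126×123/241 = 64.3071
  Suburban, Food: 115×118/241 = 56.3071
  Suburban, Non-food: 115×123/241 = 58.6929
Contributions (O − E)²/E:
  (45 − 61.6929)²/61.6929 = 4.5168
  (81 − 64.3071)²/64.3071 = 4.3332
  (73 − 56.3071)²/56.3071 = 4.9488
  (42 − 58.6929)²/58.6929 = 4.7476
χ² = 4.5168 + 4.3332 + 4.9488 + 4.7476 = 18.546
df = (2−1)(2−1) = 1. Since 18.546 > 6.635, reject the null hypothesis of independence at α = 0.01.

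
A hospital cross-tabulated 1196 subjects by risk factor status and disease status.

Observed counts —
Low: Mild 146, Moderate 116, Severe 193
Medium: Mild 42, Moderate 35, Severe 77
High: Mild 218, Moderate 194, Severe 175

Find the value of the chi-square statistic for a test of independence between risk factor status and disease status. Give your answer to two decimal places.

Row totals: 455, 154, 587. Column totals: 406, 345, 445. Grand total N = 1196.
Expected counts (row total × column total / N):
  Low, Mild: 455×406/1196 = 154.457
  Low, Moderate: 455×345/1196 = 131.250
  Low, Severe: 455×445/1196 = 169.293
  Medium, Mild: 154×406/1196 = 52.278
  Medium, Moderate: 154×345/1196 = 44.423
  Medium, Severe: 154×445/1196 = 57.299
  High, Mild: 587×406/1196 = 199.266
  High, Moderate: 587×345/1196 = 169.327
  High, Severe: 587×445/1196 = 218.407
Contributions (O − E)²/E:
  (146 − 154.457)²/154.457 = 0.4630
  (116 − 131.250)²/131.250 = 1.7719
  (193 − 169.293)²/169.293 = 3.3198
  (42 − 52.278)²/52.278 = 2.0207
  (35 − 44.423)²/44.423 = 1.9988
  (77 − 57.299)²/57.299 = 6.7738
  (218 − 199.266)²/199.266 = 1.7613
  (194 − 169.327)²/169.327 = 3.5952
  (175 − 218.407)²/218.407 = 8.6269
χ² = 0.4630 + 1.7719 + 3.3198 + 2.0207 + 1.9988 + 6.7738 + 1.7613 + 3.5952 + 8.6269 = 30.33

30.33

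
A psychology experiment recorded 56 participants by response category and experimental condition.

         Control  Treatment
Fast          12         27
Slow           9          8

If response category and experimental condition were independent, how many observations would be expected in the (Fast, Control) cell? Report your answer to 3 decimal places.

14.625

Row total (Fast) = 39; column total (Control) = 21; grand total N = 56.
Expected count = (row total × column total) / N = 39 × 21 / 56 = 14.625.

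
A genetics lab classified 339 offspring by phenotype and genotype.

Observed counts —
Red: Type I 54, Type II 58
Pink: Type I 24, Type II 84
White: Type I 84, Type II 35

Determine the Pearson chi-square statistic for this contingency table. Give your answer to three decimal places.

53.093

Row totals: 112, 108, 119. Column totals: 162, 177. Grand total N = 339.
Expected counts (row total × column total / N):
  Red, Type I: 112×162/339 = 53.5221
  Red, Type II: 112×177/339 = 58.4779
  Pink, Type I: 108×162/339 = 51.6106
  Pink, Type II: 108×177/339 = 56.3894
  White, Type I: 119×162/339 = 56.8673
  White, Type II: 119×177/339 = 62.1327
Contributions (O − E)²/E:
  (54 − 53.5221)²/53.5221 = 0.0043
  (58 − 58.4779)²/58.4779 = 0.0039
  (24 − 51.6106)²/51.6106 = 14.7711
  (84 − 56.3894)²/56.3894 = 13.5193
  (84 − 56.8673)²/56.8673 = 12.9456
  (35 − 62.1327)²/62.1327 = 11.8486
χ² = 0.0043 + 0.0039 + 14.7711 + 13.5193 + 12.9456 + 11.8486 = 53.093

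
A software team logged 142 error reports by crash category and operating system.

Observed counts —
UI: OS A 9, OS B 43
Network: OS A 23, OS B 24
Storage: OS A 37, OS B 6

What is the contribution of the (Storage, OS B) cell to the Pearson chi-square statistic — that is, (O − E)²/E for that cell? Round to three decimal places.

11.734

Row total (Storage) = 43; column total (OS B) = 73; N = 142.
Expected count E = 43 × 73 / 142 = 22.10563.
Contribution = (O − E)²/E = (6 − 22.10563)² / 22.10563 = 11.734.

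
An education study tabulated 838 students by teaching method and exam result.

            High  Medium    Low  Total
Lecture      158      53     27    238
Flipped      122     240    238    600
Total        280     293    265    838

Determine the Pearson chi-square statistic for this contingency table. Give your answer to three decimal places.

166.713

Grand total N = 838.
Expected counts (row total × column total / N):
  Lecture, High: 238×280/838 = 79.5227
  Lecture, Medium: 238×293/838 = 83.2148
  Lecture, Low: 238×265/838 = 75.2625
  Flipped, High: 600×280/838 = 200.4773
  Flipped, Medium: 600×293/838 = 209.7852
  Flipped, Low: 600×265/838 = 189.7375
Contributions (O − E)²/E:
  (158 − 79.5227)²/79.5227 = 77.4456
  (53 − 83.2148)²/83.2148 = 10.9708
  (27 − 75.2625)²/75.2625 = 30.9486
  (122 − 200.4773)²/200.4773 = 30.7201
  (240 − 209.7852)²/209.7852 = 4.3518
  (238 − 189.7375)²/189.7375 = 12.2763
χ² = 77.4456 + 10.9708 + 30.9486 + 30.7201 + 4.3518 + 12.2763 = 166.713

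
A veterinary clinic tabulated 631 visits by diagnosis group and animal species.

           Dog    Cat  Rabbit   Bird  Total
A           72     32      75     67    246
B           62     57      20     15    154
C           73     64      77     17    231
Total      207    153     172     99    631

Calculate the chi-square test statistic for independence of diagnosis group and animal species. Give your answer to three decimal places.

78.124

Grand total N = 631.
Expected counts (row total × column total / N):
  A, Dog: 246×207/631 = 80.7005
  A, Cat: 246×153/631 = 59.6482
  A, Rabbit: 246×172/631 = 67.0555
  A, Bird: 246×99/631 = 38.5959
  B, Dog: 154×207/631 = 50.5198
  B, Cat: 154×153/631 = 37.3407
  B, Rabbit: 154×172/631 = 41.9778
  B, Bird: 154×99/631 = 24.1616
  C, Dog: 231×207/631 = 75.7797
  C, Cat: 231×153/631 = 56.0111
  C, Rabbit: 231×172/631 = 62.9667
  C, Bird: 231×99/631 = 36.2425
Contributions (O − E)²/E:
  (72 − 80.7005)²/80.7005 = 0.9380
  (32 − 59.6482)²/59.6482 = 12.8155
  (75 − 67.0555)²/67.0555 = 0.9412
  (67 − 38.5959)²/38.5959 = 20.9036
  (62 − 50.5198)²/50.5198 = 2.6088
  (57 − 37.3407)²/37.3407 = 10.3503
  (20 − 41.9778)²/41.9778 = 11.5066
  (15 − 24.1616)²/24.1616 = 3.4739
  (73 − 75.7797)²/75.7797 = 0.1020
  (64 − 56.0111)²/56.0111 = 1.1395
  (77 − 62.9667)²/62.9667 = 3.1276
  (17 − 36.2425)²/36.2425 = 10.2166
χ² = 0.9380 + 12.8155 + 0.9412 + 20.9036 + 2.6088 + 10.3503 + 11.5066 + 3.4739 + 0.1020 + 1.1395 + 3.1276 + 10.2166 = 78.124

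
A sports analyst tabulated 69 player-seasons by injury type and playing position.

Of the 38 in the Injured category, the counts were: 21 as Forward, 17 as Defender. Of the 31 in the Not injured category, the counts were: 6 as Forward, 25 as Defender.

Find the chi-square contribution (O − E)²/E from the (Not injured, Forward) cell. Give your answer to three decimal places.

Row total (Not injured) = 31; column total (Forward) = 27; N = 69.
Expected count E = 31 × 27 / 69 = 12.1304.
Contribution = (O − E)²/E = (6 − 12.1304)² / 12.1304 = 3.098.

3.098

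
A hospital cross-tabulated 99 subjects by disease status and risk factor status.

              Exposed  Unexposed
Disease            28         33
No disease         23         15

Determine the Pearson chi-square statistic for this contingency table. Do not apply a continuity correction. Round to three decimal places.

Row totals: 61, 38. Column totals: 51, 48. Grand total N = 99.
Expected counts (row total × column total / N):
  Disease, Exposed: 61×51/99 = 31.4242
  Disease, Unexposed: 61×48/99 = 29.5758
  No disease, Exposed: 38×51/99 = 19.5758
  No disease, Unexposed: 38×48/99 = 18.4242
Contributions (O − E)²/E:
  (28 − 31.4242)²/31.4242 = 0.3731
  (33 − 29.5758)²/29.5758 = 0.3964
  (23 − 19.5758)²/19.5758 = 0.5990
  (15 − 18.4242)²/18.4242 = 0.6364
χ² = 0.3731 + 0.3964 + 0.5990 + 0.6364 = 2.005

2.005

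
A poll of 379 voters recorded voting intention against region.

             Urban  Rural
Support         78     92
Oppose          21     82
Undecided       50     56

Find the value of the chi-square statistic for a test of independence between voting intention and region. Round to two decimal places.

Row totals: 170, 103, 106. Column totals: 149, 230. Grand total N = 379.
Expected counts (row total × column total / N):
  Support, Urban: 170×149/379 = 66.834
  Support, Rural: 170×230/379 = 103.166
  Oppose, Urban: 103×149/379 = 40.493
  Oppose, Rural: 103×230/379 = 62.507
  Undecided, Urban: 106×149/379 = 41.673
  Undecided, Rural: 106×230/379 = 64.327
Contributions (O − E)²/E:
  (78 − 66.834)²/66.834 = 1.8655
  (92 − 103.166)²/103.166 = 1.2085
  (21 − 40.493)²/40.493 = 9.3838
  (82 − 62.507)²/62.507 = 6.0790
  (50 − 41.673)²/41.673 = 1.6639
  (56 − 64.327)²/64.327 = 1.0779
χ² = 1.8655 + 1.2085 + 9.3838 + 6.0790 + 1.6639 + 1.0779 = 21.28

21.28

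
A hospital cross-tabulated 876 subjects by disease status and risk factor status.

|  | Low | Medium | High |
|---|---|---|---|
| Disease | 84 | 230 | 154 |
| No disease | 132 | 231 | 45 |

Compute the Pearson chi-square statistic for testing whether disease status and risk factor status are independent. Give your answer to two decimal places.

66.58

Row totals: 468, 408. Column totals: 216, 461, 199. Grand total N = 876.
Expected counts (row total × column total / N):
  Disease, Low: 468×216/876 = 115.3973
  Disease, Medium: 468×461/876 = 246.2877
  Disease, High: 468×199/876 = 106.3151
  No disease, Low: 408×216/876 = 100.6027
  No disease, Medium: 408×461/876 = 214.7123
  No disease, High: 408×199/876 = 92.6849
Contributions (O − E)²/E:
  (84 − 115.3973)²/115.3973 = 8.5426
  (230 − 246.2877)²/246.2877 = 1.0772
  (154 − 106.3151)²/106.3151 = 21.3878
  (132 − 100.6027)²/100.6027 = 9.7988
  (231 − 214.7123)²/214.7123 = 1.2356
  (45 − 92.6849)²/92.6849 = 24.5331
χ² = 8.5426 + 1.0772 + 21.3878 + 9.7988 + 1.2356 + 24.5331 = 66.58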